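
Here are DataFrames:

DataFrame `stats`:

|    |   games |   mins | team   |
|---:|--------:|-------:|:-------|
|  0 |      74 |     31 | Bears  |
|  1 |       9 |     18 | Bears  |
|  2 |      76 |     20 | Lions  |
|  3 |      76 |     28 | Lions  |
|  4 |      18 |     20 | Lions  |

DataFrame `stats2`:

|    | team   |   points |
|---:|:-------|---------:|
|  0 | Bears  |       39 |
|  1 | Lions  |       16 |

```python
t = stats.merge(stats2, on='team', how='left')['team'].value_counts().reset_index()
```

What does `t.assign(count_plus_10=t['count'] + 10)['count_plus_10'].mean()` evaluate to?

merge on 'team' (how='left') → 5 rows:
   games  mins   team  points
0     74    31  Bears      39
1      9    18  Bears      39
2     76    20  Lions      16
3     76    28  Lions      16
4     18    20  Lions      16
value_counts of team:
team
Lions    3
Bears    2
Name: count, dtype: int64
reset_index():
    team  count
0  Lions      3
1  Bears      2
add column count_plus_10 = t['count'] + 10:
    team  count  count_plus_10
0  Lions      3             13
1  Bears      2             12

12.5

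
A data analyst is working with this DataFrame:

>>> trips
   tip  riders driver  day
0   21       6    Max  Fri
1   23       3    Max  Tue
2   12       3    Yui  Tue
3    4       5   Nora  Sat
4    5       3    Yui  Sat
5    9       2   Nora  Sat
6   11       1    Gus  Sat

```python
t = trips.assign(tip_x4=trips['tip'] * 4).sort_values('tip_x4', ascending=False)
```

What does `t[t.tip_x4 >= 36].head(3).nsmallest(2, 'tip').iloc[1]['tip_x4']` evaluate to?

84

add column tip_x4 = trips['tip'] * 4:
   tip  riders driver  day  tip_x4
0   21       6    Max  Fri      84
1   23       3    Max  Tue      92
2   12       3    Yui  Tue      48
3    4       5   Nora  Sat      16
4    5       3    Yui  Sat      20
5    9       2   Nora  Sat      36
6   11       1    Gus  Sat      44
sort by tip_x4 descending:
   tip  riders driver  day  tip_x4
1   23       3    Max  Tue      92
0   21       6    Max  Fri      84
2   12       3    Yui  Tue      48
6   11       1    Gus  Sat      44
5    9       2   Nora  Sat      36
4    5       3    Yui  Sat      20
3    4       5   Nora  Sat      16
filter rows where tip_x4 >= 36:
   tip  riders driver  day  tip_x4
1   23       3    Max  Tue      92
0   21       6    Max  Fri      84
2   12       3    Yui  Tue      48
6   11       1    Gus  Sat      44
5    9       2   Nora  Sat      36
take first 3 rows:
   tip  riders driver  day  tip_x4
1   23       3    Max  Tue      92
0   21       6    Max  Fri      84
2   12       3    Yui  Tue      48
take 2 rows with smallest tip:
   tip  riders driver  day  tip_x4
2   12       3    Yui  Tue      48
0   21       6    Max  Fri      84
Taking the value at position 1, column 'tip_x4' gives 84.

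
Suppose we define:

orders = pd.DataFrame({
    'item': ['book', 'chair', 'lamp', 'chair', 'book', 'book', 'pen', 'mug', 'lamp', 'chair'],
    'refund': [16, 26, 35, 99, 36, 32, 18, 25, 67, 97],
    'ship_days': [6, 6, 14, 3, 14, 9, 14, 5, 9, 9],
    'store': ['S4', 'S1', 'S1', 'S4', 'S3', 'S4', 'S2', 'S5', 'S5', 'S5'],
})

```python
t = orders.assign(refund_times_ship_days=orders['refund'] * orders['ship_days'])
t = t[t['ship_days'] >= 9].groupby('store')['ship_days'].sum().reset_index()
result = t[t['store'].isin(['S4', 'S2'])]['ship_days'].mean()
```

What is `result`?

add column refund_times_ship_days = orders['refund'] * orders['ship_days']:
    item  refund  ship_days store  refund_times_ship_days
0   book      16          6    S4                      96
1  chair      26          6    S1                     156
2   lamp      35         14    S1                     490
3  chair      99          3    S4                     297
4   book      36         14    S3                     504
5   book      32          9    S4                     288
6    pen      18         14    S2                     252
7    mug      25          5    S5                     125
8   lamp      67          9    S5                     603
9  chair      97          9    S5                     873
filter rows where ship_days >= 9:
    item  refund  ship_days store  refund_times_ship_days
2   lamp      35         14    S1                     490
4   book      36         14    S3                     504
5   book      32          9    S4                     288
6    pen      18         14    S2                     252
8   lamp      67          9    S5                     603
9  chair      97          9    S5                     873
group by store, sum of ship_days:
store
S1    14
S2    14
S3    14
S4     9
S5    18
Name: ship_days, dtype: int64
reset_index():
  store  ship_days
0    S1         14
1    S2         14
2    S3         14
3    S4          9
4    S5         18
filter rows where store in ['S4', 'S2']:
  store  ship_days
1    S2         14
3    S4          9

11.5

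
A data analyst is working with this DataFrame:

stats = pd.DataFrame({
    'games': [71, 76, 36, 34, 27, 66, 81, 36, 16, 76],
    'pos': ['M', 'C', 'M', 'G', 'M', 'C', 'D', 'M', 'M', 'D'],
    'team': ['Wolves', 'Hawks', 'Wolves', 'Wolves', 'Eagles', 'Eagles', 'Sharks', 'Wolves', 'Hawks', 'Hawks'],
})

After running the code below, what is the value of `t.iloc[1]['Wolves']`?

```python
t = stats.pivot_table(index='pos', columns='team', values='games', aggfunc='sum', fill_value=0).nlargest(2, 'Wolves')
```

34

pivot: rows=pos, cols=team, sum(games):
team  Eagles  Hawks  Sharks  Wolves
pos                                
C         66     76       0       0
D          0     76      81       0
G          0      0       0      34
M         27     16       0     143
take 2 rows with largest Wolves:
team  Eagles  Hawks  Sharks  Wolves
pos                                
M         27     16       0     143
G          0      0       0      34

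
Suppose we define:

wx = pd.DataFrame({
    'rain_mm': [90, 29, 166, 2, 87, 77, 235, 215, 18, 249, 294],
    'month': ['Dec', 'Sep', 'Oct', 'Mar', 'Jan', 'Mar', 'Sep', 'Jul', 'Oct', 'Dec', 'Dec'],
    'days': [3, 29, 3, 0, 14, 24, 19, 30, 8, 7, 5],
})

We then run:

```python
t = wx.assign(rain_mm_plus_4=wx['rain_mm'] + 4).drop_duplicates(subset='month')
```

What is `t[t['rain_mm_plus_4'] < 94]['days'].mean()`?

14.3333333333

add column rain_mm_plus_4 = wx['rain_mm'] + 4:
    rain_mm month  days  rain_mm_plus_4
0        90   Dec     3              94
1        29   Sep    29              33
2       166   Oct     3             170
3         2   Mar     0               6
4        87   Jan    14              91
5        77   Mar    24              81
6       235   Sep    19             239
7       215   Jul    30             219
8        18   Oct     8              22
9       249   Dec     7             253
10      294   Dec     5             298
drop duplicate month (keep=first):
   rain_mm month  days  rain_mm_plus_4
0       90   Dec     3              94
1       29   Sep    29              33
2      166   Oct     3             170
3        2   Mar     0               6
4       87   Jan    14              91
7      215   Jul    30             219
filter rows where rain_mm_plus_4 < 94:
   rain_mm month  days  rain_mm_plus_4
1       29   Sep    29              33
3        2   Mar     0               6
4       87   Jan    14              91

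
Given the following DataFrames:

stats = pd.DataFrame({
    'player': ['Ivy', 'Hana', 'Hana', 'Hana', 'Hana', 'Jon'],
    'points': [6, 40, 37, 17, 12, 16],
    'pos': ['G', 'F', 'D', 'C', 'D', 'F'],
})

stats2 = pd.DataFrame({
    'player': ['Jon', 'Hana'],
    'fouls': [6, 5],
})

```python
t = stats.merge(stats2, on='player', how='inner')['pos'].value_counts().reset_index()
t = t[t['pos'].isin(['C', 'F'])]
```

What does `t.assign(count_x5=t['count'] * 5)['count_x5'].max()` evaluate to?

merge on 'player' (how='inner') → 5 rows:
  player  points pos  fouls
0   Hana      40   F      5
1   Hana      37   D      5
2   Hana      17   C      5
3   Hana      12   D      5
4    Jon      16   F      6
value_counts of pos:
pos
F    2
D    2
C    1
Name: count, dtype: int64
reset_index():
  pos  count
0   F      2
1   D      2
2   C      1
filter rows where pos in ['C', 'F']:
  pos  count
0   F      2
2   C      1
add column count_x5 = t['count'] * 5:
  pos  count  count_x5
0   F      2        10
2   C      1         5
Then the max of column 'count_x5': 10

10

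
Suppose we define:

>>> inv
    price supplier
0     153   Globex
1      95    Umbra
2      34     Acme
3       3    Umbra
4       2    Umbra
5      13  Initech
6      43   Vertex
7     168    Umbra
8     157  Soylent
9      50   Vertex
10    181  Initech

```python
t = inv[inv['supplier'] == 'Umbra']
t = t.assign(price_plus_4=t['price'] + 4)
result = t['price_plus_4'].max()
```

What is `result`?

172

filter rows where supplier == 'Umbra':
   price supplier
1     95    Umbra
3      3    Umbra
4      2    Umbra
7    168    Umbra
add column price_plus_4 = t['price'] + 4:
   price supplier  price_plus_4
1     95    Umbra            99
3      3    Umbra             7
4      2    Umbra             6
7    168    Umbra           172
So max() = 172.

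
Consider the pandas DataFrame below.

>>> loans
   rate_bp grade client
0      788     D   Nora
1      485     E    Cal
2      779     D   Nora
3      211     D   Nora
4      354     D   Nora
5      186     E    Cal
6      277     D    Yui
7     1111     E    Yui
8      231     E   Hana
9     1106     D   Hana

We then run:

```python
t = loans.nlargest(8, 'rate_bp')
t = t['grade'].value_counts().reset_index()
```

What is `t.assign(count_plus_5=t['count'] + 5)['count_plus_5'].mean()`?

9.0

take 8 rows with largest rate_bp:
   rate_bp grade client
7     1111     E    Yui
9     1106     D   Hana
0      788     D   Nora
2      779     D   Nora
1      485     E    Cal
4      354     D   Nora
6      277     D    Yui
8      231     E   Hana
value_counts of grade:
grade
D    5
E    3
Name: count, dtype: int64
reset_index():
  grade  count
0     D      5
1     E      3
add column count_plus_5 = t['count'] + 5:
  grade  count  count_plus_5
0     D      5            10
1     E      3             8
Reading off the mean of column 'count_plus_5', we get 9.0.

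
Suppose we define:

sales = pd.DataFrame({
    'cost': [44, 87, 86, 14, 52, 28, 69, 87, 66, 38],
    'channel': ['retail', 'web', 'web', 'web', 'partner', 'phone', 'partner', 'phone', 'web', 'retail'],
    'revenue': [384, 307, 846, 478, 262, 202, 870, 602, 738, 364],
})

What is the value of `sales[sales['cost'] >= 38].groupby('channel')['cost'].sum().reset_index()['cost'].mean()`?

132.25

filter rows where cost >= 38:
   cost  channel  revenue
0    44   retail      384
1    87      web      307
2    86      web      846
4    52  partner      262
6    69  partner      870
7    87    phone      602
8    66      web      738
9    38   retail      364
group by channel, sum of cost:
channel
partner    121
phone       87
retail      82
web        239
Name: cost, dtype: int64
reset_index():
   channel  cost
0  partner   121
1    phone    87
2   retail    82
3      web   239
Hence 132.25.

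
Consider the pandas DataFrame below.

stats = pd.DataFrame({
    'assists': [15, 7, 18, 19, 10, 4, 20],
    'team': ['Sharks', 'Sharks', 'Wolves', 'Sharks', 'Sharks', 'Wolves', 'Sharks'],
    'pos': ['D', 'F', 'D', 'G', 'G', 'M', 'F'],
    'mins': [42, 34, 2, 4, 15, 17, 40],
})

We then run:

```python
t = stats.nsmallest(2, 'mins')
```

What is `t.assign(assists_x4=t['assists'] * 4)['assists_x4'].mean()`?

take 2 rows with smallest mins:
   assists    team pos  mins
2       18  Wolves   D     2
3       19  Sharks   G     4
add column assists_x4 = t['assists'] * 4:
   assists    team pos  mins  assists_x4
2       18  Wolves   D     2          72
3       19  Sharks   G     4          76

74.0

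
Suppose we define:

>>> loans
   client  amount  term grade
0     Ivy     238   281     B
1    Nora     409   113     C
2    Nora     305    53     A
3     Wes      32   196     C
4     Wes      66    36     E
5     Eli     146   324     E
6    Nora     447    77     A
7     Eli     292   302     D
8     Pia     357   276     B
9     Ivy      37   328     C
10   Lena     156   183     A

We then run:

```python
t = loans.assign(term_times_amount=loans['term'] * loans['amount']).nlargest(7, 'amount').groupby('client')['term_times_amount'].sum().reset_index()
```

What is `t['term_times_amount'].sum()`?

add column term_times_amount = loans['term'] * loans['amount']:
   client  amount  term grade  term_times_amount
0     Ivy     238   281     B              66878
1    Nora     409   113     C              46217
2    Nora     305    53     A              16165
3     Wes      32   196     C               6272
4     Wes      66    36     E               2376
5     Eli     146   324     E              47304
6    Nora     447    77     A              34419
7     Eli     292   302     D              88184
8     Pia     357   276     B              98532
9     Ivy      37   328     C              12136
10   Lena     156   183     A              28548
take 7 rows with largest amount:
   client  amount  term grade  term_times_amount
6    Nora     447    77     A              34419
1    Nora     409   113     C              46217
8     Pia     357   276     B              98532
2    Nora     305    53     A              16165
7     Eli     292   302     D              88184
0     Ivy     238   281     B              66878
10   Lena     156   183     A              28548
group by client, sum of term_times_amount:
client
Eli     88184
Ivy     66878
Lena    28548
Nora    96801
Pia     98532
Name: term_times_amount, dtype: int64
reset_index():
  client  term_times_amount
0    Eli              88184
1    Ivy              66878
2   Lena              28548
3   Nora              96801
4    Pia              98532
The sum of column 'term_times_amount' is 378943.

378943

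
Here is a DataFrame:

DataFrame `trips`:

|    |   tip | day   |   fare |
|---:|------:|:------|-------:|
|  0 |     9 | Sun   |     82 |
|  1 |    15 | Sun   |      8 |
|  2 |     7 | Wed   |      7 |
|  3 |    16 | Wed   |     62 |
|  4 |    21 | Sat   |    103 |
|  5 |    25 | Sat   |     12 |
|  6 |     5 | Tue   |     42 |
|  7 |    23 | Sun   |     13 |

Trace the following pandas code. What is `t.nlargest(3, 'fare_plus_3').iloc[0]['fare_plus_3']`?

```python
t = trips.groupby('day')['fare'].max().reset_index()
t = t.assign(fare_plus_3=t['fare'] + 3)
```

group by day, max of fare:
day
Sat    103
Sun     82
Tue     42
Wed     62
Name: fare, dtype: int64
reset_index():
   day  fare
0  Sat   103
1  Sun    82
2  Tue    42
3  Wed    62
add column fare_plus_3 = t['fare'] + 3:
   day  fare  fare_plus_3
0  Sat   103          106
1  Sun    82           85
2  Tue    42           45
3  Wed    62           65
take 3 rows with largest fare_plus_3:
   day  fare  fare_plus_3
0  Sat   103          106
1  Sun    82           85
3  Wed    62           65
The value at position 0, column 'fare_plus_3' is 106.

106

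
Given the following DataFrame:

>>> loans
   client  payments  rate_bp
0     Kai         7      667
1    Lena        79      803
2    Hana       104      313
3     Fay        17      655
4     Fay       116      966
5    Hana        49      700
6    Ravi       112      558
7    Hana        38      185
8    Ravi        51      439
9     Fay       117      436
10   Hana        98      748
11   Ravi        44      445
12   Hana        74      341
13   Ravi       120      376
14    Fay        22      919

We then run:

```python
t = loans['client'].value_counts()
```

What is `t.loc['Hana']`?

5

value_counts of client:
client
Hana    5
Fay     4
Ravi    4
Kai     1
Lena    1
Name: count, dtype: int64
The value at index 'Hana' is 5.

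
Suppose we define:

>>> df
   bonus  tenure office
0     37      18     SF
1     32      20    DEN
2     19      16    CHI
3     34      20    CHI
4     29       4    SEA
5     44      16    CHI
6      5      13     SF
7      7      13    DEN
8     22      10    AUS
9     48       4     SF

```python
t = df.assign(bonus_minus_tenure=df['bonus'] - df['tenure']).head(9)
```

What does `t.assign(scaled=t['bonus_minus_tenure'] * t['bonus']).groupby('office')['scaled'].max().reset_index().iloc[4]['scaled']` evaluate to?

703

add column bonus_minus_tenure = df['bonus'] - df['tenure']:
   bonus  tenure office  bonus_minus_tenure
0     37      18     SF                  19
1     32      20    DEN                  12
2     19      16    CHI                   3
3     34      20    CHI                  14
4     29       4    SEA                  25
5     44      16    CHI                  28
6      5      13     SF                  -8
7      7      13    DEN                  -6
8     22      10    AUS                  12
9     48       4     SF                  44
take first 9 rows:
   bonus  tenure office  bonus_minus_tenure
0     37      18     SF                  19
1     32      20    DEN                  12
2     19      16    CHI                   3
3     34      20    CHI                  14
4     29       4    SEA                  25
5     44      16    CHI                  28
6      5      13     SF                  -8
7      7      13    DEN                  -6
8     22      10    AUS                  12
add column scaled = t['bonus_minus_tenure'] * t['bonus']:
   bonus  tenure office  bonus_minus_tenure  scaled
0     37      18     SF                  19     703
1     32      20    DEN                  12     384
2     19      16    CHI                   3      57
3     34      20    CHI                  14     476
4     29       4    SEA                  25     725
5     44      16    CHI                  28    1232
6      5      13     SF                  -8     -40
7      7      13    DEN                  -6     -42
8     22      10    AUS                  12     264
group by office, max of scaled:
office
AUS     264
CHI    1232
DEN     384
SEA     725
SF      703
Name: scaled, dtype: int64
reset_index():
  office  scaled
0    AUS     264
1    CHI    1232
2    DEN     384
3    SEA     725
4     SF     703
Hence 703.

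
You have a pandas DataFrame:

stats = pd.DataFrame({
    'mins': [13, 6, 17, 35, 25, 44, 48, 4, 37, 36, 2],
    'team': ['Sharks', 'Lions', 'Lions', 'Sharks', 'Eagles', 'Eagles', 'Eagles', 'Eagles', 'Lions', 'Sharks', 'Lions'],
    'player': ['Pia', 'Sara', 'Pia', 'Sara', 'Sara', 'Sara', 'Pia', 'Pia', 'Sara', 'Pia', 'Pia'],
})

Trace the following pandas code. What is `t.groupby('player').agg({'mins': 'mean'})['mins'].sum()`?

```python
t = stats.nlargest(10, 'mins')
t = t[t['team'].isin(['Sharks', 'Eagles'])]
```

take 10 rows with largest mins:
   mins    team player
6    48  Eagles    Pia
5    44  Eagles   Sara
8    37   Lions   Sara
9    36  Sharks    Pia
3    35  Sharks   Sara
4    25  Eagles   Sara
2    17   Lions    Pia
0    13  Sharks    Pia
1     6   Lions   Sara
7     4  Eagles    Pia
filter rows where team in ['Sharks', 'Eagles']:
   mins    team player
6    48  Eagles    Pia
5    44  Eagles   Sara
9    36  Sharks    Pia
3    35  Sharks   Sara
4    25  Eagles   Sara
0    13  Sharks    Pia
7     4  Eagles    Pia
group by player, mean of mins:
             mins
player           
Pia     25.250000
Sara    34.666667
Finally, sum of column 'mins' = 59.9166666667.

59.9166666667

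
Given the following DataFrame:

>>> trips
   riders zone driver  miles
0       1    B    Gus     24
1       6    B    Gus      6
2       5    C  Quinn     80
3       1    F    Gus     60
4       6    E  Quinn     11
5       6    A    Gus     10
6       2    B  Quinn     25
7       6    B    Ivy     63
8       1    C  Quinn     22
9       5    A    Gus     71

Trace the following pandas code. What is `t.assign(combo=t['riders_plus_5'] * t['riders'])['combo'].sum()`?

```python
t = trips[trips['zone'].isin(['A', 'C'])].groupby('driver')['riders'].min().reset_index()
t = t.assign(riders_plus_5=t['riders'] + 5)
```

56

filter rows where zone in ['A', 'C']:
   riders zone driver  miles
2       5    C  Quinn     80
5       6    A    Gus     10
8       1    C  Quinn     22
9       5    A    Gus     71
group by driver, min of riders:
driver
Gus      5
Quinn    1
Name: riders, dtype: int64
reset_index():
  driver  riders
0    Gus       5
1  Quinn       1
add column riders_plus_5 = t['riders'] + 5:
  driver  riders  riders_plus_5
0    Gus       5             10
1  Quinn       1              6
add column combo = t['riders_plus_5'] * t['riders']:
  driver  riders  riders_plus_5  combo
0    Gus       5             10     50
1  Quinn       1              6      6
Finally, sum of column 'combo' = 56.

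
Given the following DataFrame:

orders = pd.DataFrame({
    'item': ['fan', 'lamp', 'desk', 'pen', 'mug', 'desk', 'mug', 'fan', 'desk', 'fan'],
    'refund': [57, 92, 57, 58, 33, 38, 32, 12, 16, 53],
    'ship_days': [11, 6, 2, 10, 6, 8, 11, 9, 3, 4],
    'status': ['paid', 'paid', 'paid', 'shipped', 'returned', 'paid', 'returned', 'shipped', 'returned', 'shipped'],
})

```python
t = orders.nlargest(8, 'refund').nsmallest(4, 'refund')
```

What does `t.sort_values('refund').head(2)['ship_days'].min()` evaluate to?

6

take 8 rows with largest refund:
   item  refund  ship_days    status
1  lamp      92          6      paid
3   pen      58         10   shipped
0   fan      57         11      paid
2  desk      57          2      paid
9   fan      53          4   shipped
5  desk      38          8      paid
4   mug      33          6  returned
6   mug      32         11  returned
take 4 rows with smallest refund:
   item  refund  ship_days    status
6   mug      32         11  returned
4   mug      33          6  returned
5  desk      38          8      paid
9   fan      53          4   shipped
sort by refund:
   item  refund  ship_days    status
6   mug      32         11  returned
4   mug      33          6  returned
5  desk      38          8      paid
9   fan      53          4   shipped
take first 2 rows:
  item  refund  ship_days    status
6  mug      32         11  returned
4  mug      33          6  returned
min of column 'ship_days' → 6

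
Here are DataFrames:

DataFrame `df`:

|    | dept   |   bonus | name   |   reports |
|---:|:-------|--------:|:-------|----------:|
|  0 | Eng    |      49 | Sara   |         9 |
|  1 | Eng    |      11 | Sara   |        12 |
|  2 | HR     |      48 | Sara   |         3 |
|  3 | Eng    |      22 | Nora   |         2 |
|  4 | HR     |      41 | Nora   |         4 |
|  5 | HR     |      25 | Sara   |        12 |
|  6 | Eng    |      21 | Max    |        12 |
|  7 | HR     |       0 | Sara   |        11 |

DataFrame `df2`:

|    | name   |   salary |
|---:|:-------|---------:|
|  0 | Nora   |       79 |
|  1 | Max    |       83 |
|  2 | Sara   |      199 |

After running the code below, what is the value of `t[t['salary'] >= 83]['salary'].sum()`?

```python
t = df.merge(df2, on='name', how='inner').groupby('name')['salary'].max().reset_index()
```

merge on 'name' (how='inner') → 8 rows:
  dept  bonus  name  reports  salary
0  Eng     49  Sara        9     199
1  Eng     11  Sara       12     199
2   HR     48  Sara        3     199
3  Eng     22  Nora        2      79
4   HR     41  Nora        4      79
5   HR     25  Sara       12     199
6  Eng     21   Max       12      83
7   HR      0  Sara       11     199
group by name, max of salary:
name
Max      83
Nora     79
Sara    199
Name: salary, dtype: int64
reset_index():
   name  salary
0   Max      83
1  Nora      79
2  Sara     199
filter rows where salary >= 83:
   name  salary
0   Max      83
2  Sara     199

282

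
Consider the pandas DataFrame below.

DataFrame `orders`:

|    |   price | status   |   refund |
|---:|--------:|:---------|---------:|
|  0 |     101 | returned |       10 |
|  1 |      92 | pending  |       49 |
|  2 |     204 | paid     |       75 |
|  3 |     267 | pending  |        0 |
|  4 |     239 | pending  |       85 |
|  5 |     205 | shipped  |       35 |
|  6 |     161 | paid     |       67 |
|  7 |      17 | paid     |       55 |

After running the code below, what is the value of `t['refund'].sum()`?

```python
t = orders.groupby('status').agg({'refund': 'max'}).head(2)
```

160

group by status, max of refund:
          refund
status          
paid          75
pending       85
returned      10
shipped       35
take first 2 rows:
         refund
status         
paid         75
pending      85
sum of column 'refund' → 160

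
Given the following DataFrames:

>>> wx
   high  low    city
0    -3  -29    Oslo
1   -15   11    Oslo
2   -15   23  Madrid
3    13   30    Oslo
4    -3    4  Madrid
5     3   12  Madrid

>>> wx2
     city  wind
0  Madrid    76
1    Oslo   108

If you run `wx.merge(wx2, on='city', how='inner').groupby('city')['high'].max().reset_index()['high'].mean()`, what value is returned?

merge on 'city' (how='inner') → 6 rows:
   high  low    city  wind
0    -3  -29    Oslo   108
1   -15   11    Oslo   108
2   -15   23  Madrid    76
3    13   30    Oslo   108
4    -3    4  Madrid    76
5     3   12  Madrid    76
group by city, max of high:
city
Madrid     3
Oslo      13
Name: high, dtype: int64
reset_index():
     city  high
0  Madrid     3
1    Oslo    13

8.0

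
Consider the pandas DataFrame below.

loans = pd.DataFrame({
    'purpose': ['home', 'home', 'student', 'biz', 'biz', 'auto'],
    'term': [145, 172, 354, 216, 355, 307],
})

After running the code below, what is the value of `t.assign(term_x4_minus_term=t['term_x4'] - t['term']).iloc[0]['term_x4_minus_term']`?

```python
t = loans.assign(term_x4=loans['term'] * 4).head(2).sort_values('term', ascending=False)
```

516

add column term_x4 = loans['term'] * 4:
   purpose  term  term_x4
0     home   145      580
1     home   172      688
2  student   354     1416
3      biz   216      864
4      biz   355     1420
5     auto   307     1228
take first 2 rows:
  purpose  term  term_x4
0    home   145      580
1    home   172      688
sort by term descending:
  purpose  term  term_x4
1    home   172      688
0    home   145      580
add column term_x4_minus_term = t['term_x4'] - t['term']:
  purpose  term  term_x4  term_x4_minus_term
1    home   172      688                 516
0    home   145      580                 435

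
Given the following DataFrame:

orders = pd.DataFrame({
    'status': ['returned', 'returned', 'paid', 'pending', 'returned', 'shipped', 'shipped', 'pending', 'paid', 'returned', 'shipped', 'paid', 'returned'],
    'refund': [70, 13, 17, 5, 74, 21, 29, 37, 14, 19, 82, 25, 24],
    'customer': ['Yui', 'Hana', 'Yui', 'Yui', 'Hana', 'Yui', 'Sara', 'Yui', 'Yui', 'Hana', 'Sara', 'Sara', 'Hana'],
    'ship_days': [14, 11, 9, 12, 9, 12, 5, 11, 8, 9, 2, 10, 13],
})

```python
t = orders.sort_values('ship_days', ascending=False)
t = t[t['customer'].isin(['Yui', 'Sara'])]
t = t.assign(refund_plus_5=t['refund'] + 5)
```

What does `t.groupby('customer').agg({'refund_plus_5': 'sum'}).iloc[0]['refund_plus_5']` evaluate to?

sort by ship_days descending:
      status  refund customer  ship_days
0   returned      70      Yui         14
12  returned      24     Hana         13
3    pending       5      Yui         12
5    shipped      21      Yui         12
1   returned      13     Hana         11
7    pending      37      Yui         11
11      paid      25     Sara         10
2       paid      17      Yui          9
4   returned      74     Hana          9
9   returned      19     Hana          9
8       paid      14      Yui          8
6    shipped      29     Sara          5
10   shipped      82     Sara          2
filter rows where customer in ['Yui', 'Sara']:
      status  refund customer  ship_days
0   returned      70      Yui         14
3    pending       5      Yui         12
5    shipped      21      Yui         12
7    pending      37      Yui         11
11      paid      25     Sara         10
2       paid      17      Yui          9
8       paid      14      Yui          8
6    shipped      29     Sara          5
10   shipped      82     Sara          2
add column refund_plus_5 = t['refund'] + 5:
      status  refund customer  ship_days  refund_plus_5
0   returned      70      Yui         14             75
3    pending       5      Yui         12             10
5    shipped      21      Yui         12             26
7    pending      37      Yui         11             42
11      paid      25     Sara         10             30
2       paid      17      Yui          9             22
8       paid      14      Yui          8             19
6    shipped      29     Sara          5             34
10   shipped      82     Sara          2             87
group by customer, sum of refund_plus_5:
          refund_plus_5
customer               
Sara                151
Yui                 194
The value at position 0, column 'refund_plus_5' is 151.

151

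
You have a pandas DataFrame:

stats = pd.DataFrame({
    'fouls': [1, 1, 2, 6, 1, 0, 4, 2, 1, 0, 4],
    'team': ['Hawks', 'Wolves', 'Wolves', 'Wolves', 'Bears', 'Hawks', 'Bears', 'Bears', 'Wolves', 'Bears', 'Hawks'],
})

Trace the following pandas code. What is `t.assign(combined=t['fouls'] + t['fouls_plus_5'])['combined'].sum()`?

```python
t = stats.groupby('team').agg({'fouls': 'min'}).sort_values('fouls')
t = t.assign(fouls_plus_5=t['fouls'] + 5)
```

17

group by team, min of fouls:
        fouls
team         
Bears       0
Hawks       0
Wolves      1
sort by fouls:
        fouls
team         
Bears       0
Hawks       0
Wolves      1
add column fouls_plus_5 = t['fouls'] + 5:
        fouls  fouls_plus_5
team                       
Bears       0             5
Hawks       0             5
Wolves      1             6
add column combined = t['fouls'] + t['fouls_plus_5']:
        fouls  fouls_plus_5  combined
team                                 
Bears       0             5         5
Hawks       0             5         5
Wolves      1             6         7
The sum of column 'combined' is 17.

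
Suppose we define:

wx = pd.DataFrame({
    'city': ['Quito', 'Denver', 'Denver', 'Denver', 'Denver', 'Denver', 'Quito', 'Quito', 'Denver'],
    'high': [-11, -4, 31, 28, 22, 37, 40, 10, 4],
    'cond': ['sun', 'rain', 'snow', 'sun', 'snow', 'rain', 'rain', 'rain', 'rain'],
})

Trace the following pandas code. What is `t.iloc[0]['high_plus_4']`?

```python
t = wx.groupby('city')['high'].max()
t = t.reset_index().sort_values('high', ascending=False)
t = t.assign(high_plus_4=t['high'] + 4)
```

44

group by city, max of high:
city
Denver    37
Quito     40
Name: high, dtype: int64
reset_index():
     city  high
0  Denver    37
1   Quito    40
sort by high descending:
     city  high
1   Quito    40
0  Denver    37
add column high_plus_4 = t['high'] + 4:
     city  high  high_plus_4
1   Quito    40           44
0  Denver    37           41
Reading off the value at position 0, column 'high_plus_4', we get 44.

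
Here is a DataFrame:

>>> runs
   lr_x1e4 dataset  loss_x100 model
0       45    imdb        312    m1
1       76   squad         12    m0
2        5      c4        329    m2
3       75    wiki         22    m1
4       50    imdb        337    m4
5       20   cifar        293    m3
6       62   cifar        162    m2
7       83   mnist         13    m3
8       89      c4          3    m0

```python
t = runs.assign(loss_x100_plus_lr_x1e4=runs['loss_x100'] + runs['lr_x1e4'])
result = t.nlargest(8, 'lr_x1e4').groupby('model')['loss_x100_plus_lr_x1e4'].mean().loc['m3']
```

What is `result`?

add column loss_x100_plus_lr_x1e4 = runs['loss_x100'] + runs['lr_x1e4']:
   lr_x1e4 dataset  loss_x100 model  loss_x100_plus_lr_x1e4
0       45    imdb        312    m1                     357
1       76   squad         12    m0                      88
2        5      c4        329    m2                     334
3       75    wiki         22    m1                      97
4       50    imdb        337    m4                     387
5       20   cifar        293    m3                     313
6       62   cifar        162    m2                     224
7       83   mnist         13    m3                      96
8       89      c4          3    m0                      92
take 8 rows with largest lr_x1e4:
   lr_x1e4 dataset  loss_x100 model  loss_x100_plus_lr_x1e4
8       89      c4          3    m0                      92
7       83   mnist         13    m3                      96
1       76   squad         12    m0                      88
3       75    wiki         22    m1                      97
6       62   cifar        162    m2                     224
4       50    imdb        337    m4                     387
0       45    imdb        312    m1                     357
5       20   cifar        293    m3                     313
group by model, mean of loss_x100_plus_lr_x1e4:
model
m0     90.0
m1    227.0
m2    224.0
m3    204.5
m4    387.0
Name: loss_x100_plus_lr_x1e4, dtype: float64
The value at index 'm3' is 204.5.

204.5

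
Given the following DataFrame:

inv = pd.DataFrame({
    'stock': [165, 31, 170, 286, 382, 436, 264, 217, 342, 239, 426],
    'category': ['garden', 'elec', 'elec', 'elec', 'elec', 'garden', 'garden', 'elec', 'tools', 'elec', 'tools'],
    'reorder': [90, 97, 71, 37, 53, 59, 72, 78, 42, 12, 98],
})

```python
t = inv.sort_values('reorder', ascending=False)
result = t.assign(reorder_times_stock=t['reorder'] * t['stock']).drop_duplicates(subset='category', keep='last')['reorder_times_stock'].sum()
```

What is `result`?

42956

sort by reorder descending:
    stock category  reorder
10    426    tools       98
1      31     elec       97
0     165   garden       90
7     217     elec       78
6     264   garden       72
2     170     elec       71
5     436   garden       59
4     382     elec       53
8     342    tools       42
3     286     elec       37
9     239     elec       12
add column reorder_times_stock = t['reorder'] * t['stock']:
    stock category  reorder  reorder_times_stock
10    426    tools       98                41748
1      31     elec       97                 3007
0     165   garden       90                14850
7     217     elec       78                16926
6     264   garden       72                19008
2     170     elec       71                12070
5     436   garden       59                25724
4     382     elec       53                20246
8     342    tools       42                14364
3     286     elec       37                10582
9     239     elec       12                 2868
drop duplicate category (keep=last):
   stock category  reorder  reorder_times_stock
5    436   garden       59                25724
8    342    tools       42                14364
9    239     elec       12                 2868
Then the sum of column 'reorder_times_stock': 42956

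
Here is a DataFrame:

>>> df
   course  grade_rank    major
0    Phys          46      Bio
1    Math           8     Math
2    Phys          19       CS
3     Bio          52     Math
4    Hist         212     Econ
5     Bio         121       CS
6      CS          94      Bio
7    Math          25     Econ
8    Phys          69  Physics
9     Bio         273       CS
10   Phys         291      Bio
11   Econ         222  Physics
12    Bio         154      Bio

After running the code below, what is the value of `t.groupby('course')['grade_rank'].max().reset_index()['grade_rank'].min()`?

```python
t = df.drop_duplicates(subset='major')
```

drop duplicate major (keep=first):
  course  grade_rank    major
0   Phys          46      Bio
1   Math           8     Math
2   Phys          19       CS
4   Hist         212     Econ
8   Phys          69  Physics
group by course, max of grade_rank:
course
Hist    212
Math      8
Phys     69
Name: grade_rank, dtype: int64
reset_index():
  course  grade_rank
0   Hist         212
1   Math           8
2   Phys          69
Hence 8.

8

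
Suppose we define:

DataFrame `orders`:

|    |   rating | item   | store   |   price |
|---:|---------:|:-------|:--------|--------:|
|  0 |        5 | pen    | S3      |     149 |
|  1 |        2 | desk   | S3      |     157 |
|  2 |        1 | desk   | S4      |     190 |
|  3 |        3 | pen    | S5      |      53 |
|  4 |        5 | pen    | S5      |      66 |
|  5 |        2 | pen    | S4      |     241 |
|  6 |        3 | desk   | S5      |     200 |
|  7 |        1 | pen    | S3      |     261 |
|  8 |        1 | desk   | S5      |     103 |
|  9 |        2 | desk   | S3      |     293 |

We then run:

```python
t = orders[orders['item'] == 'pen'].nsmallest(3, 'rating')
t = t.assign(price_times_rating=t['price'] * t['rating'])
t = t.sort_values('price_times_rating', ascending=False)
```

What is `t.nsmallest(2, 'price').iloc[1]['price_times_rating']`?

482

filter rows where item == 'pen':
   rating item store  price
0       5  pen    S3    149
3       3  pen    S5     53
4       5  pen    S5     66
5       2  pen    S4    241
7       1  pen    S3    261
take 3 rows with smallest rating:
   rating item store  price
7       1  pen    S3    261
5       2  pen    S4    241
3       3  pen    S5     53
add column price_times_rating = t['price'] * t['rating']:
   rating item store  price  price_times_rating
7       1  pen    S3    261                 261
5       2  pen    S4    241                 482
3       3  pen    S5     53                 159
sort by price_times_rating descending:
   rating item store  price  price_times_rating
5       2  pen    S4    241                 482
7       1  pen    S3    261                 261
3       3  pen    S5     53                 159
take 2 rows with smallest price:
   rating item store  price  price_times_rating
3       3  pen    S5     53                 159
5       2  pen    S4    241                 482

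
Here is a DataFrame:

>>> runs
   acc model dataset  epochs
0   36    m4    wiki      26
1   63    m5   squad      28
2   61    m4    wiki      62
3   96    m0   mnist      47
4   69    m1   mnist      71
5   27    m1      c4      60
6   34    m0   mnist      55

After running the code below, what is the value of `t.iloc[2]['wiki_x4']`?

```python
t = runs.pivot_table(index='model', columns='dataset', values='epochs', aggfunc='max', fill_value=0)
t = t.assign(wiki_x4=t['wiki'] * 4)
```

pivot: rows=model, cols=dataset, max(epochs):
dataset  c4  mnist  squad  wiki
model                          
m0        0     55      0     0
m1       60     71      0     0
m4        0      0      0    62
m5        0      0     28     0
add column wiki_x4 = t['wiki'] * 4:
dataset  c4  mnist  squad  wiki  wiki_x4
model                                   
m0        0     55      0     0        0
m1       60     71      0     0        0
m4        0      0      0    62      248
m5        0      0     28     0        0

248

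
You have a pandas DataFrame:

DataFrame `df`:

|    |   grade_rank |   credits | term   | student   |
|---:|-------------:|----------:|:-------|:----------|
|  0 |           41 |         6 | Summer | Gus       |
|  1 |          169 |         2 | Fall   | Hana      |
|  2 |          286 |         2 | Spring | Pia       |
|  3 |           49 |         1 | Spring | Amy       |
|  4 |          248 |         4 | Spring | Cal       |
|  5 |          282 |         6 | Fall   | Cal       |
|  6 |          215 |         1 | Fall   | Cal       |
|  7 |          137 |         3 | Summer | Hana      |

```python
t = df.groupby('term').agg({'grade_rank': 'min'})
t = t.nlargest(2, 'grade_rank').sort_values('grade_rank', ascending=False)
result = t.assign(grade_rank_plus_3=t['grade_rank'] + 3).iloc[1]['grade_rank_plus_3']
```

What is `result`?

52

group by term, min of grade_rank:
        grade_rank
term              
Fall           169
Spring          49
Summer          41
take 2 rows with largest grade_rank:
        grade_rank
term              
Fall           169
Spring          49
sort by grade_rank descending:
        grade_rank
term              
Fall           169
Spring          49
add column grade_rank_plus_3 = t['grade_rank'] + 3:
        grade_rank  grade_rank_plus_3
term                                 
Fall           169                172
Spring          49                 52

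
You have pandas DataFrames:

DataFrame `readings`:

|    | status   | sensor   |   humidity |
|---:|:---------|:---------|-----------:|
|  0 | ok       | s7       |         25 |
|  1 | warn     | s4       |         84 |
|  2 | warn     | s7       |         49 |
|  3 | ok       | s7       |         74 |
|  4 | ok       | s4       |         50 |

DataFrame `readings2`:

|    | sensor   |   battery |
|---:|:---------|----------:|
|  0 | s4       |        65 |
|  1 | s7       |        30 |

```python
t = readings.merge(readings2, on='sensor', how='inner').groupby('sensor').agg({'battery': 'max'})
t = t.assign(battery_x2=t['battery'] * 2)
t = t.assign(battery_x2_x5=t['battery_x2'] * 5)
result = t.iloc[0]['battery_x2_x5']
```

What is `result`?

650

merge on 'sensor' (how='inner') → 5 rows:
  status sensor  humidity  battery
0     ok     s7        25       30
1   warn     s4        84       65
2   warn     s7        49       30
3     ok     s7        74       30
4     ok     s4        50       65
group by sensor, max of battery:
        battery
sensor         
s4           65
s7           30
add column battery_x2 = t['battery'] * 2:
        battery  battery_x2
sensor                     
s4           65         130
s7           30          60
add column battery_x2_x5 = t['battery_x2'] * 5:
        battery  battery_x2  battery_x2_x5
sensor                                    
s4           65         130            650
s7           30          60            300
Taking the value at position 0, column 'battery_x2_x5' gives 650.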